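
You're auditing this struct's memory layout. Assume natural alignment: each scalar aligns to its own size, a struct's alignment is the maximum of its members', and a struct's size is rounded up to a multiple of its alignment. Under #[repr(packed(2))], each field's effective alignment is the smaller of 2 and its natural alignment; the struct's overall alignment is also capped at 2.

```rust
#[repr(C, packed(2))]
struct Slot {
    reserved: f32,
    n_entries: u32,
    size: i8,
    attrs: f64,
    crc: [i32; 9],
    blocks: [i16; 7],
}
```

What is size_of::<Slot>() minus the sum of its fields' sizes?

@0: reserved [4B, align 2] → 4
@4: n_entries [4B, align 2] → 8
@8: size [1B, align 1] → 9
+1 pad (align 2)
@10: attrs [8B, align 2] → 18
@18: crc [36B, align 2] → 54
@54: blocks [14B, align 2] → 68
size 68, align 2
data bytes 67, size 68 → padding 1

1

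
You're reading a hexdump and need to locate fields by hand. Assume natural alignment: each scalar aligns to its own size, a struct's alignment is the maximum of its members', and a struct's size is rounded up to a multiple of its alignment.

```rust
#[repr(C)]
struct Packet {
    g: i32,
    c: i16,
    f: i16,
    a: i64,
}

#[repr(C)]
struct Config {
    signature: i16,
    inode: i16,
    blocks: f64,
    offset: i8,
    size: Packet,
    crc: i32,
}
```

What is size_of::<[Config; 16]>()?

768

Packet: @0: g [4B, align 4] → 4; @4: c [2B, align 2] → 6; @6: f [2B, align 2] → 8; @8: a [8B, align 8] → 16; size 16, align 8
@0: signature [2B, align 2] → 2
@2: inode [2B, align 2] → 4
+4 pad (align 8)
@8: blocks [8B, align 8] → 16
@16: offset [1B, align 1] → 17
+7 pad (align 8)
@24: size [16B, align 8] → 40
@40: crc [4B, align 4] → 44
+4 tail pad (align 8)
size 48, align 8
array of 16: 16 × 48 = 768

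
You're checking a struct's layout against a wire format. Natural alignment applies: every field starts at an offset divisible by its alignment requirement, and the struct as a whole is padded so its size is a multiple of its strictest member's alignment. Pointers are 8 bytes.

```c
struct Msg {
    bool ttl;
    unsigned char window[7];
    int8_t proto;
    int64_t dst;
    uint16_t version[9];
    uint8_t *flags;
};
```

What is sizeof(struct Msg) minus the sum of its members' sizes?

@0: ttl [1B, align 1] → 1
@1: window [7B, align 1] → 8
@8: proto [1B, align 1] → 9
+7 pad (align 8)
@16: dst [8B, align 8] → 24
@24: version [18B, align 2] → 42
+6 pad (align 8)
@48: flags [8B, align 8] → 56
size 56, align 8
data bytes 43, size 56 → padding 13

13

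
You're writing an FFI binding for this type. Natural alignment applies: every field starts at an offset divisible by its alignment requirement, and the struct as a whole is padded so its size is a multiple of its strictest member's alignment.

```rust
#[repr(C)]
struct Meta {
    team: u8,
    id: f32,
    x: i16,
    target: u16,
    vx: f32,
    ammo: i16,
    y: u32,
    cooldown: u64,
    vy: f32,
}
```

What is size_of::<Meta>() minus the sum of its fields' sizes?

9

team at 0 (size 1, align 1) → ends 1
pad 3 to align 4 for id
id at 4 (size 4, align 4) → ends 8
x at 8 (size 2, align 2) → ends 10
target at 10 (size 2, align 2) → ends 12
vx at 12 (size 4, align 4) → ends 16
ammo at 16 (size 2, align 2) → ends 18
pad 2 to align 4 for y
y at 20 (size 4, align 4) → ends 24
cooldown at 24 (size 8, align 8) → ends 32
vy at 32 (size 4, align 4) → ends 36
tail pad 4 to reach multiple of 8
total 40 bytes, alignment 8
data bytes 31, size 40 → padding 9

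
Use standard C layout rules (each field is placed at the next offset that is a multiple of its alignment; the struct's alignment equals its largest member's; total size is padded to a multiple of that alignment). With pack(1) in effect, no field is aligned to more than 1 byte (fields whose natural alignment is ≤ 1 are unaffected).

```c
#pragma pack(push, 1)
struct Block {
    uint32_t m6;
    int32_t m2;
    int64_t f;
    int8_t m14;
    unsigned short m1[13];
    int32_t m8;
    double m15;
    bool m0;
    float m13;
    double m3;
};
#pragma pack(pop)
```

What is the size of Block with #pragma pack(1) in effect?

@0: m6 [4B, align 1] → 4
@4: m2 [4B, align 1] → 8
@8: f [8B, align 1] → 16
@16: m14 [1B, align 1] → 17
@17: m1 [26B, align 1] → 43
@43: m8 [4B, align 1] → 47
@47: m15 [8B, align 1] → 55
@55: m0 [1B, align 1] → 56
@56: m13 [4B, align 1] → 60
@60: m3 [8B, align 1] → 68
size 68, align 1

68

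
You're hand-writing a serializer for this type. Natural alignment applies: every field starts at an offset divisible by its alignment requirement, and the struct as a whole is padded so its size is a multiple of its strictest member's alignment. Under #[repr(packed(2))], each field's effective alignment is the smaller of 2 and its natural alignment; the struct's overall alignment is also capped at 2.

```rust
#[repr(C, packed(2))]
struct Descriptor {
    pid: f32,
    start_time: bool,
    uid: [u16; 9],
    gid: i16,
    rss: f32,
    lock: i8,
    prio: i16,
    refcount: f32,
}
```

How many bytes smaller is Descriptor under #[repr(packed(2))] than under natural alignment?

2

natural layout:
  @0: pid [4B, align 4] → 4
  @4: start_time [1B, align 1] → 5
  +1 pad (align 2)
  @6: uid [18B, align 2] → 24
  @24: gid [2B, align 2] → 26
  +2 pad (align 4)
  @28: rss [4B, align 4] → 32
  @32: lock [1B, align 1] → 33
  +1 pad (align 2)
  @34: prio [2B, align 2] → 36
  @36: refcount [4B, align 4] → 40
  size 40, align 4
packed(2) layout:
  @0: pid [4B, align 2] → 4
  @4: start_time [1B, align 1] → 5
  +1 pad (align 2)
  @6: uid [18B, align 2] → 24
  @24: gid [2B, align 2] → 26
  @26: rss [4B, align 2] → 30
  @30: lock [1B, align 1] → 31
  +1 pad (align 2)
  @32: prio [2B, align 2] → 34
  @34: refcount [4B, align 2] → 38
  size 38, align 2
40 − 38 = 2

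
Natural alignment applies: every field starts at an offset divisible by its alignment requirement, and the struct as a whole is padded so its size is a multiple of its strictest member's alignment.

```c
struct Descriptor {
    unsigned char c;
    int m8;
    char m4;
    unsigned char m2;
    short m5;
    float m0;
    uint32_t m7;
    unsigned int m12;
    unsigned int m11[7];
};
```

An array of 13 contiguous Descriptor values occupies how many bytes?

676

c at 0 (size 1, align 1) → ends 1
pad 3 to align 4 for m8
m8 at 4 (size 4, align 4) → ends 8
m4 at 8 (size 1, align 1) → ends 9
m2 at 9 (size 1, align 1) → ends 10
m5 at 10 (size 2, align 2) → ends 12
m0 at 12 (size 4, align 4) → ends 16
m7 at 16 (size 4, align 4) → ends 20
m12 at 20 (size 4, align 4) → ends 24
m11 at 24 (size 28, align 4) → ends 52
total 52 bytes, alignment 4
array of 13: 13 × 52 = 676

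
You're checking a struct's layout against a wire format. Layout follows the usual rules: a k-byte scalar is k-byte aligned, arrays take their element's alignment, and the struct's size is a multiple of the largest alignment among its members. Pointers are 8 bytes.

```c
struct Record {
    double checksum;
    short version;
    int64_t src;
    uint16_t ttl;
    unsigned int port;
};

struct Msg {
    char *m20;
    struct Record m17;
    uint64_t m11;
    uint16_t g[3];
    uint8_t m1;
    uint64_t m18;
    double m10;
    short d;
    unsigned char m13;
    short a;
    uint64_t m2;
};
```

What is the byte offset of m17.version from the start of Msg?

16

Record: 0..8  checksum  (8B, 8-aligned); 8..10  version  (2B, 2-aligned); 10..16  -- padding (6B); 16..24  src  (8B, 8-aligned); 24..26  ttl  (2B, 2-aligned); 26..28  -- padding (2B); 28..32  port  (4B, 4-aligned); sizeof = 32, alignof = 8
0..8  m20  (8B, 8-aligned)
8..40  m17  (32B, 8-aligned)
within Record: version at 8
8 + 8 = 16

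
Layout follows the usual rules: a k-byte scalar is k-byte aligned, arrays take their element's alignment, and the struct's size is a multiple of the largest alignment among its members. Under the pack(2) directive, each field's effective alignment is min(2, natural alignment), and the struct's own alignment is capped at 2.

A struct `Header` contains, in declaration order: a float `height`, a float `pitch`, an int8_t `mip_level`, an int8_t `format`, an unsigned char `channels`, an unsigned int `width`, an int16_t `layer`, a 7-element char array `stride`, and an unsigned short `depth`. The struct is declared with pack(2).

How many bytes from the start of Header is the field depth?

height at 0 (size 4, align 2) → ends 4
pitch at 4 (size 4, align 2) → ends 8
mip_level at 8 (size 1, align 1) → ends 9
format at 9 (size 1, align 1) → ends 10
channels at 10 (size 1, align 1) → ends 11
pad 1 to align 2 for width
width at 12 (size 4, align 2) → ends 16
layer at 16 (size 2, align 2) → ends 18
stride at 18 (size 7, align 1) → ends 25
pad 1 to align 2 for depth
depth at 26 (size 2, align 2) → ends 28

26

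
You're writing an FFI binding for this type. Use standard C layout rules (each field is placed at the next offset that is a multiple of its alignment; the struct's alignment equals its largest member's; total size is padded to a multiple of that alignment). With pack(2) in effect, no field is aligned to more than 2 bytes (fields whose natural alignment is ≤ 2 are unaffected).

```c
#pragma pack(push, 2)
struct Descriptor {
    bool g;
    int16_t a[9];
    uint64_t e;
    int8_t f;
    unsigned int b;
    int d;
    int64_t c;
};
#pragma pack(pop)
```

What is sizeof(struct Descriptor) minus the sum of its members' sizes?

@0: g [1B, align 1] → 1
+1 pad (align 2)
@2: a [18B, align 2] → 20
@20: e [8B, align 2] → 28
@28: f [1B, align 1] → 29
+1 pad (align 2)
@30: b [4B, align 2] → 34
@34: d [4B, align 2] → 38
@38: c [8B, align 2] → 46
size 46, align 2
data bytes 44, size 46 → padding 2

2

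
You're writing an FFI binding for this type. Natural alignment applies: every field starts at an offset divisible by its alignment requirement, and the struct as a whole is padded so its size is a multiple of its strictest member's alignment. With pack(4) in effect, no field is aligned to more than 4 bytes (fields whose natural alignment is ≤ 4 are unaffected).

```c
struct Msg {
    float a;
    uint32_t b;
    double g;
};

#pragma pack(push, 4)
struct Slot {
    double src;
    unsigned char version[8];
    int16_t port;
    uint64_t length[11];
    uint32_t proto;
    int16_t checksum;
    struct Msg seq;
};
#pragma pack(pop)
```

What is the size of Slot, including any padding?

Msg: @0: a [4B, align 4] → 4; @4: b [4B, align 4] → 8; @8: g [8B, align 8] → 16; size 16, align 8
@0: src [8B, align 4] → 8
@8: version [8B, align 1] → 16
@16: port [2B, align 2] → 18
+2 pad (align 4)
@20: length [88B, align 4] → 108
@108: proto [4B, align 4] → 112
@112: checksum [2B, align 2] → 114
+2 pad (align 4)
@116: seq [16B, align 4] → 132
size 132, align 4

132 bytes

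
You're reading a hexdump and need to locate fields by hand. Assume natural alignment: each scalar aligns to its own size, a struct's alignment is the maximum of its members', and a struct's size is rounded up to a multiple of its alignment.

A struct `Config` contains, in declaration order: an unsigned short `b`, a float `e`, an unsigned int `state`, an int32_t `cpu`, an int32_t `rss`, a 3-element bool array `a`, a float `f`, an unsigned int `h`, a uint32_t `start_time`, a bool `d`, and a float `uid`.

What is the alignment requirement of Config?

member alignments: b=2, e=4, state=4, cpu=4, rss=4, a=1, f=4, h=4, start_time=4, d=1, uid=4
max = 4

4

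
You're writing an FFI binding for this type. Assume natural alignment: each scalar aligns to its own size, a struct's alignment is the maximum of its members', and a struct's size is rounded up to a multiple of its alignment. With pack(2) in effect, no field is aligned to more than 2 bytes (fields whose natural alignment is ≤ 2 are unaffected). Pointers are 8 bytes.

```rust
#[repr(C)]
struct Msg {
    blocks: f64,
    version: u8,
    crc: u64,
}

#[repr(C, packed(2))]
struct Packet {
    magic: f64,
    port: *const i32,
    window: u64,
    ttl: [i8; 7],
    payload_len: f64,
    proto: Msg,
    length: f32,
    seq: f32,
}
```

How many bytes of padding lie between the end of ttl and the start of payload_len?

Msg: blocks at 0 (size 8, align 8) → ends 8; version at 8 (size 1, align 1) → ends 9; pad 7 to align 8 for crc; crc at 16 (size 8, align 8) → ends 24; total 24 bytes, alignment 8
magic at 0 (size 8, align 2) → ends 8
port at 8 (size 8, align 2) → ends 16
window at 16 (size 8, align 2) → ends 24
ttl at 24 (size 7, align 1) → ends 31
pad 1 to align 2 for payload_len
payload_len at 32 (size 8, align 2) → ends 40

1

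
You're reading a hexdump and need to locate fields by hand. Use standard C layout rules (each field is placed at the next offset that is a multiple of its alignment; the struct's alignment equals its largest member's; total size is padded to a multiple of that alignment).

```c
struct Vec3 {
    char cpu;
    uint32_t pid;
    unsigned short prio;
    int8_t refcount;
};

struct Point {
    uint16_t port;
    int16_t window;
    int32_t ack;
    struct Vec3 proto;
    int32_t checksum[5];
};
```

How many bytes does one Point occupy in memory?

Vec3: 0..1  cpu  (1B, 1-aligned); 1..4  -- padding (3B); 4..8  pid  (4B, 4-aligned); 8..10  prio  (2B, 2-aligned); 10..11  refcount  (1B, 1-aligned); 11..12  -- tail padding (1B); sizeof = 12, alignof = 4
0..2  port  (2B, 2-aligned)
2..4  window  (2B, 2-aligned)
4..8  ack  (4B, 4-aligned)
8..20  proto  (12B, 4-aligned)
20..40  checksum  (20B, 4-aligned)
sizeof = 40, alignof = 4

40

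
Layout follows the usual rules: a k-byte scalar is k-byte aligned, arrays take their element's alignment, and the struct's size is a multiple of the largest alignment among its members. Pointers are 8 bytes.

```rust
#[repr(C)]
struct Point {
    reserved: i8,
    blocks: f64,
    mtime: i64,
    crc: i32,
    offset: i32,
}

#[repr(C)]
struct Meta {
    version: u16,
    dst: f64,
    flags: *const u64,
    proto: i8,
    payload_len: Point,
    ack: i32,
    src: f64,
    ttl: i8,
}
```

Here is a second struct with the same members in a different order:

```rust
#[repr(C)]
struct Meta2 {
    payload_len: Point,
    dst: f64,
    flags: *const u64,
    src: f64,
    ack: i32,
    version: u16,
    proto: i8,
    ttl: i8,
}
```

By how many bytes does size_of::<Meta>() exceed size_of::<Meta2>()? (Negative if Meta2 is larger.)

24

Point: @0: reserved [1B, align 1] → 1; +7 pad (align 8); @8: blocks [8B, align 8] → 16; @16: mtime [8B, align 8] → 24; @24: crc [4B, align 4] → 28; @28: offset [4B, align 4] → 32; size 32, align 8
@0: version [2B, align 2] → 2
+6 pad (align 8)
@8: dst [8B, align 8] → 16
@16: flags [8B, align 8] → 24
@24: proto [1B, align 1] → 25
+7 pad (align 8)
@32: payload_len [32B, align 8] → 64
@64: ack [4B, align 4] → 68
+4 pad (align 8)
@72: src [8B, align 8] → 80
@80: ttl [1B, align 1] → 81
+7 tail pad (align 8)
size 88, align 8
— Meta2 —
@0: payload_len [32B, align 8] → 32
@32: dst [8B, align 8] → 40
@40: flags [8B, align 8] → 48
@48: src [8B, align 8] → 56
@56: ack [4B, align 4] → 60
@60: version [2B, align 2] → 62
@62: proto [1B, align 1] → 63
@63: ttl [1B, align 1] → 64
size 64, align 8
88 − 64 = 24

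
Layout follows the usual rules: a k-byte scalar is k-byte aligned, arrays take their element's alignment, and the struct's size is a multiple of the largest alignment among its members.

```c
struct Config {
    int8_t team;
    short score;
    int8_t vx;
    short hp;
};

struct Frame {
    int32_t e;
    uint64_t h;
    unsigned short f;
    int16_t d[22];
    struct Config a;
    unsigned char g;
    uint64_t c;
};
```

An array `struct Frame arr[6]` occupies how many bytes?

Config: team at 0 (size 1, align 1) → ends 1; pad 1 to align 2 for score; score at 2 (size 2, align 2) → ends 4; vx at 4 (size 1, align 1) → ends 5; pad 1 to align 2 for hp; hp at 6 (size 2, align 2) → ends 8; total 8 bytes, alignment 2
e at 0 (size 4, align 4) → ends 4
pad 4 to align 8 for h
h at 8 (size 8, align 8) → ends 16
f at 16 (size 2, align 2) → ends 18
d at 18 (size 44, align 2) → ends 62
a at 62 (size 8, align 2) → ends 70
g at 70 (size 1, align 1) → ends 71
pad 1 to align 8 for c
c at 72 (size 8, align 8) → ends 80
total 80 bytes, alignment 8
array of 6: 6 × 80 = 480

480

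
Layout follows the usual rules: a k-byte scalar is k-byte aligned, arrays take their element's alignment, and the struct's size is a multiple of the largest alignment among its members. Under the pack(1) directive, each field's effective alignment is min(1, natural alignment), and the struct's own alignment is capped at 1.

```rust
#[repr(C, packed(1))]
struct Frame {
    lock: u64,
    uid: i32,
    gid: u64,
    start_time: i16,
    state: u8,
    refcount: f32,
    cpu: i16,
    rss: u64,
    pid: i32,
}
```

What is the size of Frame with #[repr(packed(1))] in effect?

lock at 0 (size 8, align 1) → ends 8
uid at 8 (size 4, align 1) → ends 12
gid at 12 (size 8, align 1) → ends 20
start_time at 20 (size 2, align 1) → ends 22
state at 22 (size 1, align 1) → ends 23
refcount at 23 (size 4, align 1) → ends 27
cpu at 27 (size 2, align 1) → ends 29
rss at 29 (size 8, align 1) → ends 37
pid at 37 (size 4, align 1) → ends 41
total 41 bytes, alignment 1

41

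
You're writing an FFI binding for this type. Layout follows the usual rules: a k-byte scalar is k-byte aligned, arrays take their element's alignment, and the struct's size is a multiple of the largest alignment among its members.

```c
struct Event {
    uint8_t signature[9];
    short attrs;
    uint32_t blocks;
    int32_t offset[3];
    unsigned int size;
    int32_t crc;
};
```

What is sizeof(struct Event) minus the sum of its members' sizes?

1

0..9  signature  (9B, 1-aligned)
9..10  -- padding (1B)
10..12  attrs  (2B, 2-aligned)
12..16  blocks  (4B, 4-aligned)
16..28  offset  (12B, 4-aligned)
28..32  size  (4B, 4-aligned)
32..36  crc  (4B, 4-aligned)
sizeof = 36, alignof = 4
data bytes 35, size 36 → padding 1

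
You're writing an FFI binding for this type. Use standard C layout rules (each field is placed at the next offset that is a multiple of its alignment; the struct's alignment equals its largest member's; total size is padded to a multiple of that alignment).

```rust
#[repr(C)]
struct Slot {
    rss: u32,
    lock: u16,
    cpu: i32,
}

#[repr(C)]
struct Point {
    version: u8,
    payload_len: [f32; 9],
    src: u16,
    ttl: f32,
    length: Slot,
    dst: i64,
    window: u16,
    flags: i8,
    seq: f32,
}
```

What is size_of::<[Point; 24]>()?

Slot: rss at 0 (size 4, align 4) → ends 4; lock at 4 (size 2, align 2) → ends 6; pad 2 to align 4 for cpu; cpu at 8 (size 4, align 4) → ends 12; total 12 bytes, alignment 4
version at 0 (size 1, align 1) → ends 1
pad 3 to align 4 for payload_len
payload_len at 4 (size 36, align 4) → ends 40
src at 40 (size 2, align 2) → ends 42
pad 2 to align 4 for ttl
ttl at 44 (size 4, align 4) → ends 48
length at 48 (size 12, align 4) → ends 60
pad 4 to align 8 for dst
dst at 64 (size 8, align 8) → ends 72
window at 72 (size 2, align 2) → ends 74
flags at 74 (size 1, align 1) → ends 75
pad 1 to align 4 for seq
seq at 76 (size 4, align 4) → ends 80
total 80 bytes, alignment 8
array of 24: 24 × 80 = 1920

1920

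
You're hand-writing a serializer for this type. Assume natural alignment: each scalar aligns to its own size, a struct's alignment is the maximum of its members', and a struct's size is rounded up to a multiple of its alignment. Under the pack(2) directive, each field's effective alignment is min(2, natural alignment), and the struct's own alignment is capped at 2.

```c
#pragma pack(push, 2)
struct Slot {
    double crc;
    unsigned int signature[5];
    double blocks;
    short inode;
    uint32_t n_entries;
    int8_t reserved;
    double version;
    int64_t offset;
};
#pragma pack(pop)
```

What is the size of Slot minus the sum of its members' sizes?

1

0..8  crc  (8B, 2-aligned)
8..28  signature  (20B, 2-aligned)
28..36  blocks  (8B, 2-aligned)
36..38  inode  (2B, 2-aligned)
38..42  n_entries  (4B, 2-aligned)
42..43  reserved  (1B, 1-aligned)
43..44  -- padding (1B)
44..52  version  (8B, 2-aligned)
52..60  offset  (8B, 2-aligned)
sizeof = 60, alignof = 2
data bytes 59, size 60 → padding 1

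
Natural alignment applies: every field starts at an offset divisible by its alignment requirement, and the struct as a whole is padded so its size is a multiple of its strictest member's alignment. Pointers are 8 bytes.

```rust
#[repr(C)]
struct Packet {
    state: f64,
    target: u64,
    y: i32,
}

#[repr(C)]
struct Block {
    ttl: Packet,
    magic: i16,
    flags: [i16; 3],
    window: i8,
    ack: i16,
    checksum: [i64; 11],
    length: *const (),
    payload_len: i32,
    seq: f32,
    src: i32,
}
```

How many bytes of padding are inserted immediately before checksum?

Packet: 0..8  state  (8B, 8-aligned); 8..16  target  (8B, 8-aligned); 16..20  y  (4B, 4-aligned); 20..24  -- tail padding (4B); sizeof = 24, alignof = 8
0..24  ttl  (24B, 8-aligned)
24..26  magic  (2B, 2-aligned)
26..32  flags  (6B, 2-aligned)
32..33  window  (1B, 1-aligned)
33..34  -- padding (1B)
34..36  ack  (2B, 2-aligned)
36..40  -- padding (4B)
40..128  checksum  (88B, 8-aligned)

4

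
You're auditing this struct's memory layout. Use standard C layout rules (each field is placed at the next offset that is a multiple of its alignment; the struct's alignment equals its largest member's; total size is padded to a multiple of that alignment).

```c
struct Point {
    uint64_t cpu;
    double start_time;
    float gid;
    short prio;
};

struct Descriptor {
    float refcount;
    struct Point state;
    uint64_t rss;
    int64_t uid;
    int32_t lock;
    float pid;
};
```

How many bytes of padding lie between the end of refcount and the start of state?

4

Point: cpu at 0 (size 8, align 8) → ends 8; start_time at 8 (size 8, align 8) → ends 16; gid at 16 (size 4, align 4) → ends 20; prio at 20 (size 2, align 2) → ends 22; tail pad 2 to reach multiple of 8; total 24 bytes, alignment 8
refcount at 0 (size 4, align 4) → ends 4
pad 4 to align 8 for state
state at 8 (size 24, align 8) → ends 32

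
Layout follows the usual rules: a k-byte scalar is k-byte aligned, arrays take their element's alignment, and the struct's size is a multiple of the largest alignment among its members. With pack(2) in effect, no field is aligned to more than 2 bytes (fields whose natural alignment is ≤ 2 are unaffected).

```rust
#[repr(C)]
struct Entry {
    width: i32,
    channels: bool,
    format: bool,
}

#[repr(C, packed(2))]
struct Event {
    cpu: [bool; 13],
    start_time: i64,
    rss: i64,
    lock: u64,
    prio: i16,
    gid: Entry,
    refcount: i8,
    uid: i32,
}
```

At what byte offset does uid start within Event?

50

Entry: width at 0 (size 4, align 4) → ends 4; channels at 4 (size 1, align 1) → ends 5; format at 5 (size 1, align 1) → ends 6; tail pad 2 to reach multiple of 4; total 8 bytes, alignment 4
cpu at 0 (size 13, align 1) → ends 13
pad 1 to align 2 for start_time
start_time at 14 (size 8, align 2) → ends 22
rss at 22 (size 8, align 2) → ends 30
lock at 30 (size 8, align 2) → ends 38
prio at 38 (size 2, align 2) → ends 40
gid at 40 (size 8, align 2) → ends 48
refcount at 48 (size 1, align 1) → ends 49
pad 1 to align 2 for uid
uid at 50 (size 4, align 2) → ends 54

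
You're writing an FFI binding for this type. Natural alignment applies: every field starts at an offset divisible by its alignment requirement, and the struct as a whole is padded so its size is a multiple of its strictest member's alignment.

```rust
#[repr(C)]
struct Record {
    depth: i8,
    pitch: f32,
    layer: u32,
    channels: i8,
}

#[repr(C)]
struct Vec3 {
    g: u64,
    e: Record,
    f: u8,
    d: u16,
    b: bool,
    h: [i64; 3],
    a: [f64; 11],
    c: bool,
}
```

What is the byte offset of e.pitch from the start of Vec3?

12

Record: 0..1  depth  (1B, 1-aligned); 1..4  -- padding (3B); 4..8  pitch  (4B, 4-aligned); 8..12  layer  (4B, 4-aligned); 12..13  channels  (1B, 1-aligned); 13..16  -- tail padding (3B); sizeof = 16, alignof = 4
0..8  g  (8B, 8-aligned)
8..24  e  (16B, 4-aligned)
within Record: pitch at 4
8 + 4 = 12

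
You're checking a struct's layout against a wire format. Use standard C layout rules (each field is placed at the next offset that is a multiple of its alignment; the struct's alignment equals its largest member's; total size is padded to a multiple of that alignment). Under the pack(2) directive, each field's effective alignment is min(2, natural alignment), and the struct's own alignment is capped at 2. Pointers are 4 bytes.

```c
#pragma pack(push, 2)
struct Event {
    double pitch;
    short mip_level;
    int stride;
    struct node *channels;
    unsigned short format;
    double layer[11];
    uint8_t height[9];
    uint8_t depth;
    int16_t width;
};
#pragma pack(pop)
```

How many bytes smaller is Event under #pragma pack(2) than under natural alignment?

natural layout:
  @0: pitch [8B, align 8] → 8
  @8: mip_level [2B, align 2] → 10
  +2 pad (align 4)
  @12: stride [4B, align 4] → 16
  @16: channels [4B, align 4] → 20
  @20: format [2B, align 2] → 22
  +2 pad (align 8)
  @24: layer [88B, align 8] → 112
  @112: height [9B, align 1] → 121
  @121: depth [1B, align 1] → 122
  @122: width [2B, align 2] → 124
  +4 tail pad (align 8)
  size 128, align 8
packed(2) layout:
  @0: pitch [8B, align 2] → 8
  @8: mip_level [2B, align 2] → 10
  @10: stride [4B, align 2] → 14
  @14: channels [4B, align 2] → 18
  @18: format [2B, align 2] → 20
  @20: layer [88B, align 2] → 108
  @108: height [9B, align 1] → 117
  @117: depth [1B, align 1] → 118
  @118: width [2B, align 2] → 120
  size 120, align 2
128 − 120 = 8

8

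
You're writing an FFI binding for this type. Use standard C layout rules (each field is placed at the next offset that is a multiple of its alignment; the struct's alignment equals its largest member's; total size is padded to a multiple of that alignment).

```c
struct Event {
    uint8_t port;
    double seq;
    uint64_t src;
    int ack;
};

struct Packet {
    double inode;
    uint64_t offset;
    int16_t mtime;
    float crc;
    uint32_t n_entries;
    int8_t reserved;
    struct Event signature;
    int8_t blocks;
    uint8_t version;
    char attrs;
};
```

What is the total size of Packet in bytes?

Event: port at 0 (size 1, align 1) → ends 1; pad 7 to align 8 for seq; seq at 8 (size 8, align 8) → ends 16; src at 16 (size 8, align 8) → ends 24; ack at 24 (size 4, align 4) → ends 28; tail pad 4 to reach multiple of 8; total 32 bytes, alignment 8
inode at 0 (size 8, align 8) → ends 8
offset at 8 (size 8, align 8) → ends 16
mtime at 16 (size 2, align 2) → ends 18
pad 2 to align 4 for crc
crc at 20 (size 4, align 4) → ends 24
n_entries at 24 (size 4, align 4) → ends 28
reserved at 28 (size 1, align 1) → ends 29
pad 3 to align 8 for signature
signature at 32 (size 32, align 8) → ends 64
blocks at 64 (size 1, align 1) → ends 65
version at 65 (size 1, align 1) → ends 66
attrs at 66 (size 1, align 1) → ends 67
tail pad 5 to reach multiple of 8
total 72 bytes, alignment 8

72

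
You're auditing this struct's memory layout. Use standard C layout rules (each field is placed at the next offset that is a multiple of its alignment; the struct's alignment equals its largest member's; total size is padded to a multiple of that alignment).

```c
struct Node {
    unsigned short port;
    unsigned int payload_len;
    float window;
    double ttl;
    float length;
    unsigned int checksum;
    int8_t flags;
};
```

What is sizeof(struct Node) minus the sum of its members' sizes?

13

port at 0 (size 2, align 2) → ends 2
pad 2 to align 4 for payload_len
payload_len at 4 (size 4, align 4) → ends 8
window at 8 (size 4, align 4) → ends 12
pad 4 to align 8 for ttl
ttl at 16 (size 8, align 8) → ends 24
length at 24 (size 4, align 4) → ends 28
checksum at 28 (size 4, align 4) → ends 32
flags at 32 (size 1, align 1) → ends 33
tail pad 7 to reach multiple of 8
total 40 bytes, alignment 8
data bytes 27, size 40 → padding 13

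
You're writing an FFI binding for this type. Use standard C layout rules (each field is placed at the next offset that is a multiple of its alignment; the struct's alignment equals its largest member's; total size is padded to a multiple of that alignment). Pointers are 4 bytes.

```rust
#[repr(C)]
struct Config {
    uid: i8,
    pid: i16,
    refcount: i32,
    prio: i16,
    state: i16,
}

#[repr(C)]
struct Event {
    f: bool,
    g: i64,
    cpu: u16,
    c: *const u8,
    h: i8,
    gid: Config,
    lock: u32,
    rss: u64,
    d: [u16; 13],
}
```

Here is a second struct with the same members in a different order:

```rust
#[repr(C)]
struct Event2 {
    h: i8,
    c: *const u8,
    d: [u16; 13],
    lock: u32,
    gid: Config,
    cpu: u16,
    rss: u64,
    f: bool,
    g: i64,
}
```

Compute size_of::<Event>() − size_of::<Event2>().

8

Config: 0..1  uid  (1B, 1-aligned); 1..2  -- padding (1B); 2..4  pid  (2B, 2-aligned); 4..8  refcount  (4B, 4-aligned); 8..10  prio  (2B, 2-aligned); 10..12  state  (2B, 2-aligned); sizeof = 12, alignof = 4
0..1  f  (1B, 1-aligned)
1..8  -- padding (7B)
8..16  g  (8B, 8-aligned)
16..18  cpu  (2B, 2-aligned)
18..20  -- padding (2B)
20..24  c  (4B, 4-aligned)
24..25  h  (1B, 1-aligned)
25..28  -- padding (3B)
28..40  gid  (12B, 4-aligned)
40..44  lock  (4B, 4-aligned)
44..48  -- padding (4B)
48..56  rss  (8B, 8-aligned)
56..82  d  (26B, 2-aligned)
82..88  -- tail padding (6B)
sizeof = 88, alignof = 8
— Event2 —
0..1  h  (1B, 1-aligned)
1..4  -- padding (3B)
4..8  c  (4B, 4-aligned)
8..34  d  (26B, 2-aligned)
34..36  -- padding (2B)
36..40  lock  (4B, 4-aligned)
40..52  gid  (12B, 4-aligned)
52..54  cpu  (2B, 2-aligned)
54..56  -- padding (2B)
56..64  rss  (8B, 8-aligned)
64..65  f  (1B, 1-aligned)
65..72  -- padding (7B)
72..80  g  (8B, 8-aligned)
sizeof = 80, alignof = 8
88 − 80 = 8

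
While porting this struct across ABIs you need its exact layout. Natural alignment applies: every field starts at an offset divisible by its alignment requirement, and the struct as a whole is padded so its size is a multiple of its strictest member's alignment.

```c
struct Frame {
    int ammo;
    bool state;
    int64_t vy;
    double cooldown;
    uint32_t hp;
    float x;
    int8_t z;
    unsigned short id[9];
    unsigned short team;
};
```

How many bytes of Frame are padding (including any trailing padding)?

0..4  ammo  (4B, 4-aligned)
4..5  state  (1B, 1-aligned)
5..8  -- padding (3B)
8..16  vy  (8B, 8-aligned)
16..24  cooldown  (8B, 8-aligned)
24..28  hp  (4B, 4-aligned)
28..32  x  (4B, 4-aligned)
32..33  z  (1B, 1-aligned)
33..34  -- padding (1B)
34..52  id  (18B, 2-aligned)
52..54  team  (2B, 2-aligned)
54..56  -- tail padding (2B)
sizeof = 56, alignof = 8
data bytes 50, size 56 → padding 6

6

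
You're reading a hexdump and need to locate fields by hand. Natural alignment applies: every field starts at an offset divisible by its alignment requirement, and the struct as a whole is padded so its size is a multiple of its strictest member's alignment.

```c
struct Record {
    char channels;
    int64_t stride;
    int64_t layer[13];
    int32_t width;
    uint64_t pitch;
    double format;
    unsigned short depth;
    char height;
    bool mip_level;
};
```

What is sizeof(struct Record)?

152

0..1  channels  (1B, 1-aligned)
1..8  -- padding (7B)
8..16  stride  (8B, 8-aligned)
16..120  layer  (104B, 8-aligned)
120..124  width  (4B, 4-aligned)
124..128  -- padding (4B)
128..136  pitch  (8B, 8-aligned)
136..144  format  (8B, 8-aligned)
144..146  depth  (2B, 2-aligned)
146..147  height  (1B, 1-aligned)
147..148  mip_level  (1B, 1-aligned)
148..152  -- tail padding (4B)
sizeof = 152, alignof = 8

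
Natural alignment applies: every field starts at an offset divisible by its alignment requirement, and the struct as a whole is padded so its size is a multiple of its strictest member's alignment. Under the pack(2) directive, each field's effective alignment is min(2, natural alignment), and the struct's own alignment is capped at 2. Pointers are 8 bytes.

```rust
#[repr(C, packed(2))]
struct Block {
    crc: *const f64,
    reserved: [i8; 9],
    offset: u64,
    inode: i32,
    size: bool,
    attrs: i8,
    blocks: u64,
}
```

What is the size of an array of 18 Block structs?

crc at 0 (size 8, align 2) → ends 8
reserved at 8 (size 9, align 1) → ends 17
pad 1 to align 2 for offset
offset at 18 (size 8, align 2) → ends 26
inode at 26 (size 4, align 2) → ends 30
size at 30 (size 1, align 1) → ends 31
attrs at 31 (size 1, align 1) → ends 32
blocks at 32 (size 8, align 2) → ends 40
total 40 bytes, alignment 2
array of 18: 18 × 40 = 720

720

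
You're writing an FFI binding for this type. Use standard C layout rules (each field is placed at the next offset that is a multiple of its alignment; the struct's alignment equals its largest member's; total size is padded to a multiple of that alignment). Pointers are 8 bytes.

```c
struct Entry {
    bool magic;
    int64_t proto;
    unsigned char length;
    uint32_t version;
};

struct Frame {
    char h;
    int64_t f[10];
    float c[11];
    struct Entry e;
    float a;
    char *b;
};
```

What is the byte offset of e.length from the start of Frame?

152

Entry: magic at 0 (size 1, align 1) → ends 1; pad 7 to align 8 for proto; proto at 8 (size 8, align 8) → ends 16; length at 16 (size 1, align 1) → ends 17; pad 3 to align 4 for version; version at 20 (size 4, align 4) → ends 24; total 24 bytes, alignment 8
h at 0 (size 1, align 1) → ends 1
pad 7 to align 8 for f
f at 8 (size 80, align 8) → ends 88
c at 88 (size 44, align 4) → ends 132
pad 4 to align 8 for e
e at 136 (size 24, align 8) → ends 160
within Entry: length at 16
136 + 16 = 152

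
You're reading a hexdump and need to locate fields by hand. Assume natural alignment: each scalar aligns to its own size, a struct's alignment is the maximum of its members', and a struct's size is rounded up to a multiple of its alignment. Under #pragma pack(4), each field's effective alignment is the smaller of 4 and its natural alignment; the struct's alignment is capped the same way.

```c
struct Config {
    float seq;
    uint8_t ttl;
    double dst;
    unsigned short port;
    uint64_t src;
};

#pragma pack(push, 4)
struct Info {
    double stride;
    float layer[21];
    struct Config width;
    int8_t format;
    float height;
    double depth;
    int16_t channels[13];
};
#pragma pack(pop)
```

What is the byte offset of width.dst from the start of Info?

Config: @0: seq [4B, align 4] → 4; @4: ttl [1B, align 1] → 5; +3 pad (align 8); @8: dst [8B, align 8] → 16; @16: port [2B, align 2] → 18; +6 pad (align 8); @24: src [8B, align 8] → 32; size 32, align 8
@0: stride [8B, align 4] → 8
@8: layer [84B, align 4] → 92
@92: width [32B, align 4] → 124
within Config: dst at 8
92 + 8 = 100

100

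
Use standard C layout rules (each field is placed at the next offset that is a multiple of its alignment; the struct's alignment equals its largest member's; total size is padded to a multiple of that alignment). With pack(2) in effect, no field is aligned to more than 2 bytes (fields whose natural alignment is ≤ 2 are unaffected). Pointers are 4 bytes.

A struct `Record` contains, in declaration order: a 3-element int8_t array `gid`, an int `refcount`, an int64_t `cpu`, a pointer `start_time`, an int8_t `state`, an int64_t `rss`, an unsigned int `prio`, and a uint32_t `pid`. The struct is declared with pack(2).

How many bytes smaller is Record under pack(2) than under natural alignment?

2

natural layout:
  @0: gid [3B, align 1] → 3
  +1 pad (align 4)
  @4: refcount [4B, align 4] → 8
  @8: cpu [8B, align 8] → 16
  @16: start_time [4B, align 4] → 20
  @20: state [1B, align 1] → 21
  +3 pad (align 8)
  @24: rss [8B, align 8] → 32
  @32: prio [4B, align 4] → 36
  @36: pid [4B, align 4] → 40
  size 40, align 8
packed(2) layout:
  @0: gid [3B, align 1] → 3
  +1 pad (align 2)
  @4: refcount [4B, align 2] → 8
  @8: cpu [8B, align 2] → 16
  @16: start_time [4B, align 2] → 20
  @20: state [1B, align 1] → 21
  +1 pad (align 2)
  @22: rss [8B, align 2] → 30
  @30: prio [4B, align 2] → 34
  @34: pid [4B, align 2] → 38
  size 38, align 2
40 − 38 = 2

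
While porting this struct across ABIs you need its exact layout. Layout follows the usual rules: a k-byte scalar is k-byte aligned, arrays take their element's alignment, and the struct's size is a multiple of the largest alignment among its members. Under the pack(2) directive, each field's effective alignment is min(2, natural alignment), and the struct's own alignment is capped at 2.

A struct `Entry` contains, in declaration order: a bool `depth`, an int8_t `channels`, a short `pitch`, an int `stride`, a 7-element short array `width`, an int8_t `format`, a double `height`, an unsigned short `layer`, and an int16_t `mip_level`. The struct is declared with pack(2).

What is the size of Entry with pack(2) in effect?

36

depth at 0 (size 1, align 1) → ends 1
channels at 1 (size 1, align 1) → ends 2
pitch at 2 (size 2, align 2) → ends 4
stride at 4 (size 4, align 2) → ends 8
width at 8 (size 14, align 2) → ends 22
format at 22 (size 1, align 1) → ends 23
pad 1 to align 2 for height
height at 24 (size 8, align 2) → ends 32
layer at 32 (size 2, align 2) → ends 34
mip_level at 34 (size 2, align 2) → ends 36
total 36 bytes, alignment 2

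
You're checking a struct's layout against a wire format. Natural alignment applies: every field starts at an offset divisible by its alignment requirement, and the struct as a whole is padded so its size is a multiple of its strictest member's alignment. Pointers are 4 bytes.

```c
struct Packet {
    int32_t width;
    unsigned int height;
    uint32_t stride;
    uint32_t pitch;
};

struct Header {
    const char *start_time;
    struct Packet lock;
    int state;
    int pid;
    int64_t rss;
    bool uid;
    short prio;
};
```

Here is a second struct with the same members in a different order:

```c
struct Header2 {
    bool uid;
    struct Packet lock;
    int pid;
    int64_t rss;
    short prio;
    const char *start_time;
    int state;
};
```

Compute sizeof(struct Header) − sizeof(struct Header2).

Packet: 0..4  width  (4B, 4-aligned); 4..8  height  (4B, 4-aligned); 8..12  stride  (4B, 4-aligned); 12..16  pitch  (4B, 4-aligned); sizeof = 16, alignof = 4
0..4  start_time  (4B, 4-aligned)
4..20  lock  (16B, 4-aligned)
20..24  state  (4B, 4-aligned)
24..28  pid  (4B, 4-aligned)
28..32  -- padding (4B)
32..40  rss  (8B, 8-aligned)
40..41  uid  (1B, 1-aligned)
41..42  -- padding (1B)
42..44  prio  (2B, 2-aligned)
44..48  -- tail padding (4B)
sizeof = 48, alignof = 8
— Header2 —
0..1  uid  (1B, 1-aligned)
1..4  -- padding (3B)
4..20  lock  (16B, 4-aligned)
20..24  pid  (4B, 4-aligned)
24..32  rss  (8B, 8-aligned)
32..34  prio  (2B, 2-aligned)
34..36  -- padding (2B)
36..40  start_time  (4B, 4-aligned)
40..44  state  (4B, 4-aligned)
44..48  -- tail padding (4B)
sizeof = 48, alignof = 8
48 − 48 = 0

0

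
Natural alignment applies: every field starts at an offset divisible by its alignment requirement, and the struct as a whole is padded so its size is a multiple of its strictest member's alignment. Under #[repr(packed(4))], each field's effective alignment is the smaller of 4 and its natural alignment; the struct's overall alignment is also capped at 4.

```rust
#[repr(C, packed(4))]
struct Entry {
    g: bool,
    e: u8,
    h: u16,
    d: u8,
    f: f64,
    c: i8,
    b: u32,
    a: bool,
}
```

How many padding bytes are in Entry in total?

g at 0 (size 1, align 1) → ends 1
e at 1 (size 1, align 1) → ends 2
h at 2 (size 2, align 2) → ends 4
d at 4 (size 1, align 1) → ends 5
pad 3 to align 4 for f
f at 8 (size 8, align 4) → ends 16
c at 16 (size 1, align 1) → ends 17
pad 3 to align 4 for b
b at 20 (size 4, align 4) → ends 24
a at 24 (size 1, align 1) → ends 25
tail pad 3 to reach multiple of 4
total 28 bytes, alignment 4
data bytes 19, size 28 → padding 9

9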